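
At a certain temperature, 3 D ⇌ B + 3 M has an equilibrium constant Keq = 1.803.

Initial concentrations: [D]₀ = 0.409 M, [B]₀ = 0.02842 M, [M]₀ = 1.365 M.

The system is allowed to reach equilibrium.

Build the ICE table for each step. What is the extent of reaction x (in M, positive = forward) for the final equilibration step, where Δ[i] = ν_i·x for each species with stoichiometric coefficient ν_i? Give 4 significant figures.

Q₀ = 1.056 vs Keq = 1.803 ⇒ Q<K, forward
Step 1:
                   D          B          M
  Initial      0.409    0.02842      1.365
  Change    -0.02678   0.008926    0.02678
  Equil       0.3822    0.03735      1.392
  solve Keq expr → x = 0.008926; check Q = 1.803

x = 0.008926 M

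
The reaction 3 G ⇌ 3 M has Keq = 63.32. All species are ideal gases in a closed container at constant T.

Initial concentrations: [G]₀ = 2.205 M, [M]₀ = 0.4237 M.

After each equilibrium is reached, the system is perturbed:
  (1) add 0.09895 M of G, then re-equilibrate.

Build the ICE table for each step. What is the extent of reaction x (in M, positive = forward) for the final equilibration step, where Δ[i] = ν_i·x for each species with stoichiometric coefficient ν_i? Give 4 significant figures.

Q₀ = 0.007095 vs Keq = 63.32 ⇒ Q<K, forward
Step 1:
                   G          M
  init         2.205     0.4237
  Δ           -1.678      1.678
  eq          0.5272      2.101
  solve Keq expr → x = 0.5593; check Q = 63.32
Then add 0.09895 M of G.
Step 2:
                   G          M
  init        0.6262      2.101
  Δ          -0.0791     0.0791
  eq          0.5471      2.181
  solve Keq expr → x = 0.02637; check Q = 63.32

x = 0.02637 M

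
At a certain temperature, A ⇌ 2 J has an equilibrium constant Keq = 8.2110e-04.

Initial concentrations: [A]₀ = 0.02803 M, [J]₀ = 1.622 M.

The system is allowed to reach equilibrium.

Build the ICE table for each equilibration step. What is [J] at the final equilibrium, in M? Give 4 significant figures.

Q₀ = 93.86 vs Keq = 8.2110e-04 ⇒ Q>K, reverse
Step 1:
                    A           J
  init        0.02803       1.622
  Δ             0.798      -1.596
  eq            0.826     0.02604
  solve Keq expr → x = -0.798; check Q = 8.2110e-04

[J]_eq = 0.02604 M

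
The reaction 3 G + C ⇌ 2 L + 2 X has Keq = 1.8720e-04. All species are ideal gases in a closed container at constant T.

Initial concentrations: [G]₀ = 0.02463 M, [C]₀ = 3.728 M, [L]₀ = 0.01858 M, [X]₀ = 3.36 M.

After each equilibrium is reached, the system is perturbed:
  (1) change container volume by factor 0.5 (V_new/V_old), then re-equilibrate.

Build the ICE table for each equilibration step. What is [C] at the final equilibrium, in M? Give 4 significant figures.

[C]_eq = 7.474 M

Q₀ = 69.97 vs Keq = 1.8720e-04 ⇒ Q>K, reverse
Step 1:
                   G          C          L          X
  Initial    0.02463      3.728    0.01858       3.36
  Change     0.02773   0.009243   -0.01849   -0.01849
  Equil      0.05236      3.737 9.4832e-05      3.342
  solve Keq expr → x = -0.009243; check Q = 1.8720e-04
Then change container volume by factor 0.5 (V_new/V_old).
Step 2:
                   G          C          L          X
  Initial     0.1047      7.474 1.8966e-04      6.683
  Change           0          0          0          0
  Equil       0.1047      7.474 1.8966e-04      6.683
  solve Keq expr → x = 0; check Q = 1.8720e-04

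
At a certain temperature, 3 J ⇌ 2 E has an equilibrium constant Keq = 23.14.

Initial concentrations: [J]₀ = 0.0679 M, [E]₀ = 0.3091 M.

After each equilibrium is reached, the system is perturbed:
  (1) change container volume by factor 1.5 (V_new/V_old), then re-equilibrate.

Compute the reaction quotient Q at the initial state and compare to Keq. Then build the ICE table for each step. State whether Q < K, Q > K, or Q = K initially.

Q₀ = 305.2 vs Keq = 23.14 ⇒ Q>K, reverse
Step 1:
                    J           E
  I            0.0679      0.3091
  C           0.07478    -0.04985
  E            0.1427      0.2592
  solve Keq expr → x = -0.02493; check Q = 23.14
Then change container volume by factor 1.5 (V_new/V_old).
Step 2:
                    J           E
  I           0.09512      0.1728
  C           0.01074   -0.007158
  E            0.1059      0.1657
  solve Keq expr → x = -0.003579; check Q = 23.14

Q₀ = 305.2; Q > K (proceeds reverse)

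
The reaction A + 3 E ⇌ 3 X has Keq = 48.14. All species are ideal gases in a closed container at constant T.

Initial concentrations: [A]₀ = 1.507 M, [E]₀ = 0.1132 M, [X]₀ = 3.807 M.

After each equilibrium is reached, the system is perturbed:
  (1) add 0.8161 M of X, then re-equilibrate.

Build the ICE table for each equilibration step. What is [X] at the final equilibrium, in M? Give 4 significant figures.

[X]_eq = 3.858 M

Q₀ = 2.5240e+04 vs Keq = 48.14 ⇒ Q>K, reverse
Step 1:
                    A           E           X
  init          1.507      0.1132       3.807
  Δ            0.2064      0.6191     -0.6191
  eq            1.713      0.7323       3.188
  solve Keq expr → x = -0.2064; check Q = 48.14
Then add 0.8161 M of X.
Step 2:
                    A           E           X
  init          1.713      0.7323       4.004
  Δ           0.04859      0.1458     -0.1458
  eq            1.762      0.8781       3.858
  solve Keq expr → x = -0.04859; check Q = 48.14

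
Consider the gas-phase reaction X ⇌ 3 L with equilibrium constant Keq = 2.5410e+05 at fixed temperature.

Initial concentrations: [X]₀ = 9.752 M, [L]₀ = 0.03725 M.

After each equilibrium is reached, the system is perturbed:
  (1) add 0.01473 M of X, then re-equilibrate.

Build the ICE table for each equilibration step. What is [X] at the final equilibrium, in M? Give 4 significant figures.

[X]_eq = 0.09646 M

Q₀ = 5.3001e-06 vs Keq = 2.5410e+05 ⇒ Q<K, forward
Step 1:
                    X           L
  I             9.752     0.03725
  C            -9.656       28.97
  E           0.09603       29.01
  solve Keq expr → x = 9.656; check Q = 2.5410e+05
Then add 0.01473 M of X.
Step 2:
                    X           L
  I            0.1108       29.01
  C           -0.0143     0.04291
  E           0.09646       29.05
  solve Keq expr → x = 0.0143; check Q = 2.5410e+05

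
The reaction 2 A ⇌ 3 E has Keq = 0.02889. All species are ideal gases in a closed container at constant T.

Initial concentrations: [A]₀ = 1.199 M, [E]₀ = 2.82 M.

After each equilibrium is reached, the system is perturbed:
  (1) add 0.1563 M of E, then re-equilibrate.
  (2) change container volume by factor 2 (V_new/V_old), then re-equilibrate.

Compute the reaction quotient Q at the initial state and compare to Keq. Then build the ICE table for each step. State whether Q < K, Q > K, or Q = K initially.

Q₀ = 15.6; Q > K (proceeds reverse)

Q₀ = 15.6 vs Keq = 0.02889 ⇒ Q>K, reverse
Step 1:
                  A         E
  Initial     1.199      2.82
  Change      1.485    -2.227
  Equil       2.684    0.5926
  solve Keq expr → x = -0.7425; check Q = 0.02889
Then add 0.1563 M of E.
Step 2:
                  A         E
  Initial     2.684    0.7489
  Change    0.09494   -0.1424
  Equil       2.779    0.6065
  solve Keq expr → x = -0.04747; check Q = 0.02889
Then change container volume by factor 2 (V_new/V_old).
Step 3:
                  A         E
  Initial     1.389    0.3032
  Change    -0.0468   0.07019
  Equil       1.343    0.3734
  solve Keq expr → x = 0.0234; check Q = 0.02889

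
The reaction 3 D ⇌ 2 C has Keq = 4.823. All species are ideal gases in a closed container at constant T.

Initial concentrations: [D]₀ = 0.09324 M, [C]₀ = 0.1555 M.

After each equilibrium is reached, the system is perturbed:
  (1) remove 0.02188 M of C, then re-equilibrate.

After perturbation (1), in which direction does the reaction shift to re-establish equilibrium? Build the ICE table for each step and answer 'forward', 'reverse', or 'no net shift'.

Direction: forward

Q₀ = 29.83 vs Keq = 4.823 ⇒ Q>K, reverse
Step 1:
                   D          C
  init       0.09324     0.1555
  Δ          0.05162   -0.03441
  eq          0.1449     0.1211
  solve Keq expr → x = -0.01721; check Q = 4.823
Then remove 0.02188 M of C.
Step 2:
                   D          C
  init        0.1449    0.09921
  Δ         -0.01155   0.007697
  eq          0.1333     0.1069
  solve Keq expr → x = 0.003848; check Q = 4.823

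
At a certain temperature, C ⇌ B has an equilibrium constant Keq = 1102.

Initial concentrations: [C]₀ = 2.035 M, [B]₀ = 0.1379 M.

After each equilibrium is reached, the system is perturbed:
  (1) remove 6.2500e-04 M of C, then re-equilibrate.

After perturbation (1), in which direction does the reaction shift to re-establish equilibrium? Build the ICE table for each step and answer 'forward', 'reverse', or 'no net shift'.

Q₀ = 0.06776 vs Keq = 1102 ⇒ Q<K, forward
Step 1:
                  C         B
  Initial     2.035    0.1379
  Change     -2.033     2.033
  Equil     0.00197     2.171
  solve Keq expr → x = 2.033; check Q = 1102
Then remove 6.2500e-04 M of C.
Step 2:
                  C         B
  Initial  0.001345     2.171
  Change  6.2443e-04 -6.2443e-04
  Equil    0.001969      2.17
  solve Keq expr → x = -6.2443e-04; check Q = 1102

Direction: reverse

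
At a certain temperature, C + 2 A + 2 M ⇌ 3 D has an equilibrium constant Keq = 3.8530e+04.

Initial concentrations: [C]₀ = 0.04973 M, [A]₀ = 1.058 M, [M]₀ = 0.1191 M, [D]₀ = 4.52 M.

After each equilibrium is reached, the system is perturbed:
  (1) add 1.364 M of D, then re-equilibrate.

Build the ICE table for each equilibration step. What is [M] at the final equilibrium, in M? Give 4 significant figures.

[M]_eq = 0.2033 M

Q₀ = 1.1695e+05 vs Keq = 3.8530e+04 ⇒ Q>K, reverse
Step 1:
                   C          A          M          D
  I          0.04973      1.058     0.1191       4.52
  C          0.02176    0.04353    0.04353   -0.06529
  E          0.07149      1.102     0.1626      4.455
  solve Keq expr → x = -0.02176; check Q = 3.8530e+04
Then add 1.364 M of D.
Step 2:
                   C          A          M          D
  I          0.07149      1.102     0.1626      5.819
  C          0.02035     0.0407     0.0407   -0.06105
  E          0.09184      1.142     0.2033      5.758
  solve Keq expr → x = -0.02035; check Q = 3.8530e+04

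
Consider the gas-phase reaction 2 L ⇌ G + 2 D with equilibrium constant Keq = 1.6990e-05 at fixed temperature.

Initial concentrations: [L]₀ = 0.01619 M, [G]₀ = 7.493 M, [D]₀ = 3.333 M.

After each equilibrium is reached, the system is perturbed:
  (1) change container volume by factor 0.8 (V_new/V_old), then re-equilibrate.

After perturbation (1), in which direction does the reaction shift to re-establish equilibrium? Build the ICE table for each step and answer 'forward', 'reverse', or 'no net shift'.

Q₀ = 3.1757e+05 vs Keq = 1.6990e-05 ⇒ Q>K, reverse
Step 1:
                  L         G         D
  Initial   0.01619     7.493     3.333
  Change      3.327    -1.664    -3.327
  Equil       3.343     5.829  0.005708
  solve Keq expr → x = -1.664; check Q = 1.6990e-05
Then change container volume by factor 0.8 (V_new/V_old).
Step 2:
                  L         G         D
  Initial     4.179     7.287  0.007135
  Change  7.5195e-04 -3.7598e-04 -7.5195e-04
  Equil        4.18     7.286  0.006383
  solve Keq expr → x = -3.7598e-04; check Q = 1.6990e-05

Direction: reverse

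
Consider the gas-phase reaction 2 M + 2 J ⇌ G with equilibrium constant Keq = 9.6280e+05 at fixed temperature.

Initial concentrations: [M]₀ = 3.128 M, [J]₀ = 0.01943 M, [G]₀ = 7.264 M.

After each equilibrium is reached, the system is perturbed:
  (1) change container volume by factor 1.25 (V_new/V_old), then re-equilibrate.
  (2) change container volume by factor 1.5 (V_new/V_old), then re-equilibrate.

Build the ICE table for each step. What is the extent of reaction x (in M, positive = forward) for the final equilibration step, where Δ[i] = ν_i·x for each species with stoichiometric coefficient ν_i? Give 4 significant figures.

x = -2.7550e-04 M

Q₀ = 1967 vs Keq = 9.6280e+05 ⇒ Q<K, forward
Step 1:
                    M           J           G
  init          3.128     0.01943       7.264
  Δ          -0.01855    -0.01855    0.009273
  eq            3.109  8.8392e-04       7.273
  solve Keq expr → x = 0.009273; check Q = 9.6280e+05
Then change container volume by factor 1.25 (V_new/V_old).
Step 2:
                    M           J           G
  init          2.488  7.0714e-04       5.819
  Δ        2.8099e-04  2.8099e-04 -1.4050e-04
  eq            2.488  9.8813e-04       5.818
  solve Keq expr → x = -1.4050e-04; check Q = 9.6280e+05
Then change container volume by factor 1.5 (V_new/V_old).
Step 3:
                    M           J           G
  init          1.659  6.5875e-04       3.879
  Δ        5.5101e-04  5.5101e-04 -2.7550e-04
  eq            1.659     0.00121       3.879
  solve Keq expr → x = -2.7550e-04; check Q = 9.6280e+05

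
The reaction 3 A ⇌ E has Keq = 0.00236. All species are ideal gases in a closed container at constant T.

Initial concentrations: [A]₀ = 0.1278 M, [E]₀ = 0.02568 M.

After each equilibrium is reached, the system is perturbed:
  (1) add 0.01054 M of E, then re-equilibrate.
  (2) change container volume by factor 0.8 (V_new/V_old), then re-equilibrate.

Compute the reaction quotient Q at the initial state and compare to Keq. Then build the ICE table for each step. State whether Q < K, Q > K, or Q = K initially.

Q₀ = 12.3; Q > K (proceeds reverse)

Q₀ = 12.3 vs Keq = 0.00236 ⇒ Q>K, reverse
Step 1:
                  A         E
  Initial    0.1278   0.02568
  Change    0.07698  -0.02566
  Equil      0.2048 2.0266e-05
  solve Keq expr → x = -0.02566; check Q = 0.00236
Then add 0.01054 M of E.
Step 2:
                  A         E
  Initial    0.2048   0.01056
  Change    0.03159  -0.01053
  Equil      0.2364 3.1165e-05
  solve Keq expr → x = -0.01053; check Q = 0.00236
Then change container volume by factor 0.8 (V_new/V_old).
Step 3:
                  A         E
  Initial    0.2955 3.8956e-05
  Change  -6.5617e-05 2.1872e-05
  Equil      0.2954 6.0829e-05
  solve Keq expr → x = 2.1872e-05; check Q = 0.00236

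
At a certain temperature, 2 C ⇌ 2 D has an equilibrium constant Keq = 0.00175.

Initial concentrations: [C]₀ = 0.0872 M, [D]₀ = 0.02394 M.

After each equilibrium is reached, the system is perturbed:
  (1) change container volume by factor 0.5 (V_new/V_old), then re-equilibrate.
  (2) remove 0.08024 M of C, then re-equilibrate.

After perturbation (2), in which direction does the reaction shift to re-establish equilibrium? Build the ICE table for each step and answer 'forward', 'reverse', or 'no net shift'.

Direction: reverse

Q₀ = 0.07537 vs Keq = 0.00175 ⇒ Q>K, reverse
Step 1:
                    C           D
  Initial      0.0872     0.02394
  Change      0.01948    -0.01948
  Equil        0.1067    0.004463
  solve Keq expr → x = -0.009739; check Q = 0.00175
Then change container volume by factor 0.5 (V_new/V_old).
Step 2:
                    C           D
  Initial      0.2134    0.008925
  Change            0           0
  Equil        0.2134    0.008925
  solve Keq expr → x = 0; check Q = 0.00175
Then remove 0.08024 M of C.
Step 3:
                    C           D
  Initial      0.1331    0.008925
  Change     0.003222   -0.003222
  Equil        0.1363    0.005703
  solve Keq expr → x = -0.001611; check Q = 0.00175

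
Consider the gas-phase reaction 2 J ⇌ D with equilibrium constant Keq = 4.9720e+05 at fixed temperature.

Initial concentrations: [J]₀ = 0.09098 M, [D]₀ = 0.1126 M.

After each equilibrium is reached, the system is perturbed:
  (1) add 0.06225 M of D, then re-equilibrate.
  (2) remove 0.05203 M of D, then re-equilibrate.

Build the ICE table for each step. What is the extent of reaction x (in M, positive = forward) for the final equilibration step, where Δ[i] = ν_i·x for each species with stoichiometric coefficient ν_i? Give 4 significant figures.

Q₀ = 13.6 vs Keq = 4.9720e+05 ⇒ Q<K, forward
Step 1:
                   J          D
  I          0.09098     0.1126
  C         -0.09042    0.04521
  E       5.6338e-04     0.1578
  solve Keq expr → x = 0.04521; check Q = 4.9720e+05
Then add 0.06225 M of D.
Step 2:
                   J          D
  I       5.6338e-04     0.2201
  C       1.0182e-04 -5.0912e-05
  E       6.6520e-04       0.22
  solve Keq expr → x = -5.0912e-05; check Q = 4.9720e+05
Then remove 0.05203 M of D.
Step 3:
                   J          D
  I       6.6520e-04      0.168
  C       -8.3883e-05 4.1941e-05
  E       5.8132e-04      0.168
  solve Keq expr → x = 4.1941e-05; check Q = 4.9720e+05

x = 4.1941e-05 M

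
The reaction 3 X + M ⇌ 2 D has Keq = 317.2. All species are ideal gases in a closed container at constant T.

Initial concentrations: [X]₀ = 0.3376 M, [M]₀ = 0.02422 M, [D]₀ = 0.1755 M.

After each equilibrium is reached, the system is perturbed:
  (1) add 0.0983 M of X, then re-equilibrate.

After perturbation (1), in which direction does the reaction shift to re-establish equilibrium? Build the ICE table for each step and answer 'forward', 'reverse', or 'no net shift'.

Direction: forward

Q₀ = 33.05 vs Keq = 317.2 ⇒ Q<K, forward
Step 1:
                    X           M           D
  I            0.3376     0.02422      0.1755
  C          -0.05409    -0.01803     0.03606
  E            0.2835    0.006191      0.2116
  solve Keq expr → x = 0.01803; check Q = 317.2
Then add 0.0983 M of X.
Step 2:
                    X           M           D
  I            0.3818    0.006191      0.2116
  C         -0.009833   -0.003278    0.006555
  E             0.372    0.002914      0.2181
  solve Keq expr → x = 0.003278; check Q = 317.2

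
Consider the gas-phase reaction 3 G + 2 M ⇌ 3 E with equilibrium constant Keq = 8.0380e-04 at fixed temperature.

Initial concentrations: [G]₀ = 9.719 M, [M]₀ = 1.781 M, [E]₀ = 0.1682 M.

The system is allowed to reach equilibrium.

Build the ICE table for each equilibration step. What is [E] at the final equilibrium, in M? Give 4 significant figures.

[E]_eq = 0.9633 M

Q₀ = 1.6341e-06 vs Keq = 8.0380e-04 ⇒ Q<K, forward
Step 1:
                   G          M          E
  Initial      9.719      1.781     0.1682
  Change     -0.7951    -0.5301     0.7951
  Equil        8.924      1.251     0.9633
  solve Keq expr → x = 0.265; check Q = 8.0380e-04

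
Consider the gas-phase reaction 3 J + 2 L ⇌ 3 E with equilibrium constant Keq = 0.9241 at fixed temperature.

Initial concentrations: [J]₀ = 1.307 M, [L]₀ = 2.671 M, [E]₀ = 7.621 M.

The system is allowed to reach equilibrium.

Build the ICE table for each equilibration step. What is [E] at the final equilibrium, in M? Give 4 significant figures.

[E]_eq = 6.215 M

Q₀ = 27.79 vs Keq = 0.9241 ⇒ Q>K, reverse
Step 1:
                  J         L         E
  Initial     1.307     2.671     7.621
  Change      1.406    0.9371    -1.406
  Equil       2.713     3.608     6.215
  solve Keq expr → x = -0.4685; check Q = 0.9241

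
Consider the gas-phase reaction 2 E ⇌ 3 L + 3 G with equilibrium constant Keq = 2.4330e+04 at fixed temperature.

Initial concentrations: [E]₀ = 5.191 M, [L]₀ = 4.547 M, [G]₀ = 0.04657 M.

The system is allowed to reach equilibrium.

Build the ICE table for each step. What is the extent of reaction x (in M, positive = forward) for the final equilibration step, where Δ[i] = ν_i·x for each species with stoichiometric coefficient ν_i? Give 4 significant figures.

x = 1.608 M

Q₀ = 3.5236e-04 vs Keq = 2.4330e+04 ⇒ Q<K, forward
Step 1:
                  E         L         G
  init        5.191     4.547   0.04657
  Δ          -3.215     4.823     4.823
  eq          1.976      9.37     4.869
  solve Keq expr → x = 1.608; check Q = 2.4330e+04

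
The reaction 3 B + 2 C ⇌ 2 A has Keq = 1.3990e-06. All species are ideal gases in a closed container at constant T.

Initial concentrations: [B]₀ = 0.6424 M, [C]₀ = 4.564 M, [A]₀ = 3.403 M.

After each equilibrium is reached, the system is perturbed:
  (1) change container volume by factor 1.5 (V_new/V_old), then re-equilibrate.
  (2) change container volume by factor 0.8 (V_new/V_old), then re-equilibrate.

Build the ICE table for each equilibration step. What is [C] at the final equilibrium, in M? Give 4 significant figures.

Q₀ = 2.097 vs Keq = 1.3990e-06 ⇒ Q>K, reverse
Step 1:
                  B         C         A
  I          0.6424     4.564     3.403
  C           4.922     3.281    -3.281
  E           5.564     7.845    0.1218
  solve Keq expr → x = -1.641; check Q = 1.3990e-06
Then change container volume by factor 1.5 (V_new/V_old).
Step 2:
                  B         C         A
  I           3.709      5.23   0.08119
  C         0.05359   0.03573  -0.03573
  E           3.763     5.266   0.04547
  solve Keq expr → x = -0.01786; check Q = 1.3990e-06
Then change container volume by factor 0.8 (V_new/V_old).
Step 3:
                  B         C         A
  I           4.704     6.582   0.05683
  C        -0.03228  -0.02152   0.02152
  E           4.672     6.561   0.07835
  solve Keq expr → x = 0.01076; check Q = 1.3990e-06

[C]_eq = 6.561 M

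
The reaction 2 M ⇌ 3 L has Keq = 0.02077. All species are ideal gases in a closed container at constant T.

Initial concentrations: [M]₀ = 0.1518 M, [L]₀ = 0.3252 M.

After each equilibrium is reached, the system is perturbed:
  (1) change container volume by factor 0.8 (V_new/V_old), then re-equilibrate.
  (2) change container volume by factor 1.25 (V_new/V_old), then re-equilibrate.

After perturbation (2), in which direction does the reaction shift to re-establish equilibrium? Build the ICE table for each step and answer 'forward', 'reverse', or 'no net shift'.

Q₀ = 1.492 vs Keq = 0.02077 ⇒ Q>K, reverse
Step 1:
                    M           L
  init         0.1518      0.3252
  Δ            0.1368     -0.2052
  eq           0.2886        0.12
  solve Keq expr → x = -0.06839; check Q = 0.02077
Then change container volume by factor 0.8 (V_new/V_old).
Step 2:
                    M           L
  init         0.3607        0.15
  Δ          0.006123   -0.009184
  eq           0.3668      0.1409
  solve Keq expr → x = -0.003061; check Q = 0.02077
Then change container volume by factor 1.25 (V_new/V_old).
Step 3:
                    M           L
  init         0.2935      0.1127
  Δ         -0.004898    0.007347
  eq           0.2886        0.12
  solve Keq expr → x = 0.002449; check Q = 0.02077

Direction: forward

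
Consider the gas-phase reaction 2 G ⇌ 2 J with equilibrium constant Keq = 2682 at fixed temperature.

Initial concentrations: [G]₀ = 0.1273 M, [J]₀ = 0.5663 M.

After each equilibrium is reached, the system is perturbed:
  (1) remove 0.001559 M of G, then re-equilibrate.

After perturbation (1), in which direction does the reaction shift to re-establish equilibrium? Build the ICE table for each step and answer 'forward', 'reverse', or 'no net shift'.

Direction: reverse

Q₀ = 19.79 vs Keq = 2682 ⇒ Q<K, forward
Step 1:
                  G         J
  Initial    0.1273    0.5663
  Change    -0.1142    0.1142
  Equil     0.01314    0.6805
  solve Keq expr → x = 0.05708; check Q = 2682
Then remove 0.001559 M of G.
Step 2:
                  G         J
  Initial   0.01158    0.6805
  Change   0.001529 -0.001529
  Equil     0.01311    0.6789
  solve Keq expr → x = -7.6473e-04; check Q = 2682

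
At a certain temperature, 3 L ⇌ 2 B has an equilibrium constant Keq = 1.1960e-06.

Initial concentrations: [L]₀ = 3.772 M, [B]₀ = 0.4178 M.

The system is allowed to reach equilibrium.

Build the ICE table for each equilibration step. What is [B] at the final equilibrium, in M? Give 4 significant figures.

[B]_eq = 0.01004 M

Q₀ = 0.003253 vs Keq = 1.1960e-06 ⇒ Q>K, reverse
Step 1:
                   L          B
  Initial      3.772     0.4178
  Change      0.6116    -0.4078
  Equil        4.384    0.01004
  solve Keq expr → x = -0.2039; check Q = 1.1960e-06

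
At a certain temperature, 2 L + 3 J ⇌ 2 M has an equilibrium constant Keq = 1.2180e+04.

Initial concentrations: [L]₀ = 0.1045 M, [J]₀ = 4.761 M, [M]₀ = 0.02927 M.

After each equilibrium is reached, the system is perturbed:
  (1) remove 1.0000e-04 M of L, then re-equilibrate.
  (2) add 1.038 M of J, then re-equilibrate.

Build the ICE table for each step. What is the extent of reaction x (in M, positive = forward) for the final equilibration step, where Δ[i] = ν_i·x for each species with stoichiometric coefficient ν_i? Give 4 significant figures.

x = 1.6083e-05 M

Q₀ = 7.2697e-04 vs Keq = 1.2180e+04 ⇒ Q<K, forward
Step 1:
                   L          J          M
  init        0.1045      4.761    0.02927
  Δ          -0.1044    -0.1566     0.1044
  eq      1.2257e-04      4.604     0.1336
  solve Keq expr → x = 0.05219; check Q = 1.2180e+04
Then remove 1.0000e-04 M of L.
Step 2:
                   L          J          M
  init    2.2567e-05      4.604     0.1336
  Δ       9.9902e-05 1.4985e-04 -9.9902e-05
  eq      1.2247e-04      4.605     0.1335
  solve Keq expr → x = -4.9951e-05; check Q = 1.2180e+04
Then add 1.038 M of J.
Step 3:
                   L          J          M
  init    1.2247e-04      5.643     0.1335
  Δ       -3.2165e-05 -4.8248e-05 3.2165e-05
  eq      9.0304e-05      5.643     0.1336
  solve Keq expr → x = 1.6083e-05; check Q = 1.2180e+04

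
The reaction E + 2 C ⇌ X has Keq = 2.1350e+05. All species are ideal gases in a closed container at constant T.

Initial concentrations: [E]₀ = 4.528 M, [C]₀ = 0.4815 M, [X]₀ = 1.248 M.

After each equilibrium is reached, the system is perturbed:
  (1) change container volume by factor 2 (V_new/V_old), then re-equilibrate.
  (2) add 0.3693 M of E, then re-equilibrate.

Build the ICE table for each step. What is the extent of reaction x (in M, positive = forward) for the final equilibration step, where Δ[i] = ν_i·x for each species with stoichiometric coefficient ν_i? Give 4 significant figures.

Q₀ = 1.189 vs Keq = 2.1350e+05 ⇒ Q<K, forward
Step 1:
                    E           C           X
  init          4.528      0.4815       1.248
  Δ           -0.2401     -0.4802      0.2401
  eq            4.288    0.001275       1.488
  solve Keq expr → x = 0.2401; check Q = 2.1350e+05
Then change container volume by factor 2 (V_new/V_old).
Step 2:
                    E           C           X
  init          2.144  6.3748e-04      0.7441
  Δ        3.1856e-04  6.3711e-04 -3.1856e-04
  eq            2.144    0.001275      0.7437
  solve Keq expr → x = -3.1856e-04; check Q = 2.1350e+05
Then add 0.3693 M of E.
Step 3:
                    E           C           X
  init          2.514    0.001275      0.7437
  Δ       -4.8651e-05 -9.7301e-05  4.8651e-05
  eq            2.514    0.001177      0.7438
  solve Keq expr → x = 4.8651e-05; check Q = 2.1350e+05

x = 4.8651e-05 M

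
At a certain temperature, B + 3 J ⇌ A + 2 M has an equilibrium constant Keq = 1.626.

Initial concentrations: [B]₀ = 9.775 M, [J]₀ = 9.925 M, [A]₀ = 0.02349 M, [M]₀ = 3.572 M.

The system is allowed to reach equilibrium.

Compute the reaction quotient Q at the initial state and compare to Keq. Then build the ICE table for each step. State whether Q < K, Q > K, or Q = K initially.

Q₀ = 3.1362e-05 vs Keq = 1.626 ⇒ Q<K, forward
Step 1:
                   B          J          A          M
  init         9.775      9.925    0.02349      3.572
  Δ            -2.48     -7.439       2.48      4.959
  eq           7.295      2.486      2.503      8.531
  solve Keq expr → x = 2.48; check Q = 1.626

Q₀ = 3.1362e-05; Q < K (proceeds forward)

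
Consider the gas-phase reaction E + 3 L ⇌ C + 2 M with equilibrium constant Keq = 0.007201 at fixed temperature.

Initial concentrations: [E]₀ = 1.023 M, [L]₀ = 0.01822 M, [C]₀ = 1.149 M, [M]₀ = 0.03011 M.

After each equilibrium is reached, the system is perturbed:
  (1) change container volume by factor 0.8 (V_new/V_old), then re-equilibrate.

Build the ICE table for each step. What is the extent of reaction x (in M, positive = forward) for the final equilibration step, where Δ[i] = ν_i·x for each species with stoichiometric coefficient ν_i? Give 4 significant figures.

Q₀ = 168.4 vs Keq = 0.007201 ⇒ Q>K, reverse
Step 1:
                  E         L         C         M
  init        1.023   0.01822     1.149   0.03011
  Δ         0.01444   0.04331  -0.01444  -0.02887
  eq          1.037   0.06153     1.135  0.001238
  solve Keq expr → x = -0.01444; check Q = 0.007201
Then change container volume by factor 0.8 (V_new/V_old).
Step 2:
                  E         L         C         M
  init        1.297   0.07691     1.418  0.001548
  Δ       -8.6907e-05 -2.6072e-04 8.6907e-05 1.7381e-04
  eq          1.297   0.07665     1.418  0.001722
  solve Keq expr → x = 8.6907e-05; check Q = 0.007201

x = 8.6907e-05 M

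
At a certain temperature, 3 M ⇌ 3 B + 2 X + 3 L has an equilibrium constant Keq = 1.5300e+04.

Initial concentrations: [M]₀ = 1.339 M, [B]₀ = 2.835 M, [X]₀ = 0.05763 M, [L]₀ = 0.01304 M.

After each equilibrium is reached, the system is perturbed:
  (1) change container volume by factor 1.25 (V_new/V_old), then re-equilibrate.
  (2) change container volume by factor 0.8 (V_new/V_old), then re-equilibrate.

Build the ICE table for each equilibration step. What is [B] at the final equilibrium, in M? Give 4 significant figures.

Q₀ = 6.9895e-08 vs Keq = 1.5300e+04 ⇒ Q<K, forward
Step 1:
                   M          B          X          L
  Initial      1.339      2.835    0.05763    0.01304
  Change       -1.17       1.17     0.7797       1.17
  Equil       0.1695      4.005     0.8373      1.183
  solve Keq expr → x = 0.3898; check Q = 1.5300e+04
Then change container volume by factor 1.25 (V_new/V_old).
Step 2:
                   M          B          X          L
  Initial     0.1356      3.204     0.6699     0.9461
  Change    -0.03527    0.03527    0.02352    0.03527
  Equil       0.1003      3.239     0.6934     0.9813
  solve Keq expr → x = 0.01176; check Q = 1.5300e+04
Then change container volume by factor 0.8 (V_new/V_old).
Step 3:
                   M          B          X          L
  Initial     0.1254      4.049     0.8667      1.227
  Change     0.04409   -0.04409   -0.02939   -0.04409
  Equil       0.1695      4.005     0.8373      1.183
  solve Keq expr → x = -0.0147; check Q = 1.5300e+04

[B]_eq = 4.005 M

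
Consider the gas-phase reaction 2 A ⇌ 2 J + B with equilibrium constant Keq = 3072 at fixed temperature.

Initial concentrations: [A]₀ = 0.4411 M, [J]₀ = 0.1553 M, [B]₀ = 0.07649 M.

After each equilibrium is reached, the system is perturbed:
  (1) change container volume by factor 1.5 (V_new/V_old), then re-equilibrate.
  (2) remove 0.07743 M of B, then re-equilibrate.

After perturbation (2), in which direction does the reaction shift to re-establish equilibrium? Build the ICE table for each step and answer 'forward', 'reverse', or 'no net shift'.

Direction: forward

Q₀ = 0.009481 vs Keq = 3072 ⇒ Q<K, forward
Step 1:
                  A         J         B
  I          0.4411    0.1553   0.07649
  C         -0.4353    0.4353    0.2177
  E        0.005779    0.5906    0.2942
  solve Keq expr → x = 0.2177; check Q = 3072
Then change container volume by factor 1.5 (V_new/V_old).
Step 2:
                  A         J         B
  I        0.003853    0.3937    0.1961
  C       -6.9864e-04 6.9864e-04 3.4932e-04
  E        0.003154    0.3944    0.1964
  solve Keq expr → x = 3.4932e-04; check Q = 3072
Then remove 0.07743 M of B.
Step 3:
                  A         J         B
  I        0.003154    0.3944     0.119
  C       -6.9123e-04 6.9123e-04 3.4561e-04
  E        0.002463    0.3951    0.1194
  solve Keq expr → x = 3.4561e-04; check Q = 3072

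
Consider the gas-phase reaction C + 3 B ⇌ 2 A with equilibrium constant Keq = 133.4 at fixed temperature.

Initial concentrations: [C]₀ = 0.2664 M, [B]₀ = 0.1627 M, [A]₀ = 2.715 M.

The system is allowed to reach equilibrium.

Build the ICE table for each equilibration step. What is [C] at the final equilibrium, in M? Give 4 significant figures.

[C]_eq = 0.378 M

Q₀ = 6425 vs Keq = 133.4 ⇒ Q>K, reverse
Step 1:
                   C          B          A
  I           0.2664     0.1627      2.715
  C           0.1116     0.3348    -0.2232
  E            0.378     0.4975      2.492
  solve Keq expr → x = -0.1116; check Q = 133.4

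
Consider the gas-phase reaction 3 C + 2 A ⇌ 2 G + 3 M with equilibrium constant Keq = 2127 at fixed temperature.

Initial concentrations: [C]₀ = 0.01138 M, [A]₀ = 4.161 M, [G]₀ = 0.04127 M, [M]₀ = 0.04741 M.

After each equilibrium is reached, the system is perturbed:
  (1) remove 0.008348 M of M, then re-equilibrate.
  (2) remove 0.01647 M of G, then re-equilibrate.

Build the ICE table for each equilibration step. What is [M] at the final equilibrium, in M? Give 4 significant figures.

Q₀ = 0.007113 vs Keq = 2127 ⇒ Q<K, forward
Step 1:
                   C          A          G          M
  Initial    0.01138      4.161    0.04127    0.04741
  Change    -0.01115   -0.00743    0.00743    0.01115
  Equil   2.3499e-04      4.154     0.0487    0.05856
  solve Keq expr → x = 0.003715; check Q = 2127
Then remove 0.008348 M of M.
Step 2:
                   C          A          G          M
  Initial 2.3499e-04      4.154     0.0487    0.05021
  Change  -3.3306e-05 -2.2204e-05 2.2204e-05 3.3306e-05
  Equil   2.0168e-04      4.154    0.04872    0.05024
  solve Keq expr → x = 1.1102e-05; check Q = 2127
Then remove 0.01647 M of G.
Step 3:
                   C          A          G          M
  Initial 2.0168e-04      4.154    0.03225    0.05024
  Change  -4.8245e-05 -3.2163e-05 3.2163e-05 4.8245e-05
  Equil   1.5344e-04      4.154    0.03228    0.05029
  solve Keq expr → x = 1.6082e-05; check Q = 2127

[M]_eq = 0.05029 M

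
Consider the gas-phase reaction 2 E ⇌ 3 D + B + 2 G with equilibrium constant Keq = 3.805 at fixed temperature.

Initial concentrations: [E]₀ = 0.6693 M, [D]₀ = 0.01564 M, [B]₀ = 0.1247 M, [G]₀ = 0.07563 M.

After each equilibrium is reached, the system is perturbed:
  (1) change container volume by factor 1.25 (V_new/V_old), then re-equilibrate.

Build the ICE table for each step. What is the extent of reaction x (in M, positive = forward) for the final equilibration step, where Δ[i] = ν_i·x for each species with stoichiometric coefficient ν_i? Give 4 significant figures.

x = 0.01364 M

Q₀ = 6.0915e-09 vs Keq = 3.805 ⇒ Q<K, forward
Step 1:
                  E         D         B         G
  init       0.6693   0.01564    0.1247   0.07563
  Δ         -0.5287    0.7931    0.2644    0.5287
  eq         0.1406    0.8088    0.3891    0.6044
  solve Keq expr → x = 0.2644; check Q = 3.805
Then change container volume by factor 1.25 (V_new/V_old).
Step 2:
                  E         D         B         G
  init       0.1124     0.647    0.3113    0.4835
  Δ        -0.02729   0.04093   0.01364   0.02729
  eq        0.08516    0.6879    0.3249    0.5108
  solve Keq expr → x = 0.01364; check Q = 3.805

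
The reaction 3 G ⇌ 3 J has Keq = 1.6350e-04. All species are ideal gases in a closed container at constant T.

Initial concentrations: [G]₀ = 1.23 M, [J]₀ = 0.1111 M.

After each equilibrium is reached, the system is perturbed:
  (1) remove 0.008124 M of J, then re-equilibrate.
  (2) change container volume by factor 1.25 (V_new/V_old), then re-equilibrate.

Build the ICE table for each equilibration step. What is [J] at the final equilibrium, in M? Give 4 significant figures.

[J]_eq = 0.05529 M

Q₀ = 7.3693e-04 vs Keq = 1.6350e-04 ⇒ Q>K, reverse
Step 1:
                    G           J
  Initial        1.23      0.1111
  Change      0.04157    -0.04157
  Equil         1.272     0.06953
  solve Keq expr → x = -0.01386; check Q = 1.6350e-04
Then remove 0.008124 M of J.
Step 2:
                    G           J
  Initial       1.272     0.06141
  Change    -0.007703    0.007703
  Equil         1.264     0.06911
  solve Keq expr → x = 0.002568; check Q = 1.6350e-04
Then change container volume by factor 1.25 (V_new/V_old).
Step 3:
                    G           J
  Initial       1.011     0.05529
  Change            0           0
  Equil         1.011     0.05529
  solve Keq expr → x = 0; check Q = 1.6350e-04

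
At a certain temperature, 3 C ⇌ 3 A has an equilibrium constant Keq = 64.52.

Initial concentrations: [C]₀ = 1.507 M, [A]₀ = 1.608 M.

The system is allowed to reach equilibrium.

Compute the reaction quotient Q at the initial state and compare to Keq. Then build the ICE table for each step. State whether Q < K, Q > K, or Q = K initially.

Q₀ = 1.215 vs Keq = 64.52 ⇒ Q<K, forward
Step 1:
                    C           A
  init          1.507       1.608
  Δ           -0.8853      0.8853
  eq           0.6217       2.493
  solve Keq expr → x = 0.2951; check Q = 64.52

Q₀ = 1.215; Q < K (proceeds forward)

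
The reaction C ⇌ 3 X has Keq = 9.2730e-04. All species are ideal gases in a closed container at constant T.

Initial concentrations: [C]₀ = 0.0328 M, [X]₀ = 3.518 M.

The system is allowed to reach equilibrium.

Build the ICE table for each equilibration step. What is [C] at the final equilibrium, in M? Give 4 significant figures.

Q₀ = 1327 vs Keq = 9.2730e-04 ⇒ Q>K, reverse
Step 1:
                  C         X
  I          0.0328     3.518
  C           1.138    -3.415
  E           1.171    0.1028
  solve Keq expr → x = -1.138; check Q = 9.2730e-04

[C]_eq = 1.171 M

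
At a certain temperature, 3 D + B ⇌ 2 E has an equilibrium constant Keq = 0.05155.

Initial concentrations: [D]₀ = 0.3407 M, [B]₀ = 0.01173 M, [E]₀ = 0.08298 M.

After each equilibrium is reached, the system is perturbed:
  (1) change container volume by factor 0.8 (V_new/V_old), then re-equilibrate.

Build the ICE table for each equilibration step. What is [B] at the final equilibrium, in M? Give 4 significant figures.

Q₀ = 14.84 vs Keq = 0.05155 ⇒ Q>K, reverse
Step 1:
                    D           B           E
  Initial      0.3407     0.01173     0.08298
  Change       0.1029     0.03429    -0.06859
  Equil        0.4436     0.04602     0.01439
  solve Keq expr → x = -0.03429; check Q = 0.05155
Then change container volume by factor 0.8 (V_new/V_old).
Step 2:
                    D           B           E
  Initial      0.5545     0.05753     0.01799
  Change    -0.005678   -0.001893    0.003785
  Equil        0.5488     0.05564     0.02177
  solve Keq expr → x = 0.001893; check Q = 0.05155

[B]_eq = 0.05564 M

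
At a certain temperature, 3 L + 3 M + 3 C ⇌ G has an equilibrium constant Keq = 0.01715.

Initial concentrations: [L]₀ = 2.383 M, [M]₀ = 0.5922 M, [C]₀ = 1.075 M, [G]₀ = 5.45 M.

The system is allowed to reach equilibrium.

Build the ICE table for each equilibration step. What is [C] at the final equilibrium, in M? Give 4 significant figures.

Q₀ = 1.561 vs Keq = 0.01715 ⇒ Q>K, reverse
Step 1:
                   L          M          C          G
  init         2.383     0.5922      1.075       5.45
  Δ           0.6705     0.6705     0.6705    -0.2235
  eq           3.053      1.263      1.745      5.227
  solve Keq expr → x = -0.2235; check Q = 0.01715

[C]_eq = 1.745 M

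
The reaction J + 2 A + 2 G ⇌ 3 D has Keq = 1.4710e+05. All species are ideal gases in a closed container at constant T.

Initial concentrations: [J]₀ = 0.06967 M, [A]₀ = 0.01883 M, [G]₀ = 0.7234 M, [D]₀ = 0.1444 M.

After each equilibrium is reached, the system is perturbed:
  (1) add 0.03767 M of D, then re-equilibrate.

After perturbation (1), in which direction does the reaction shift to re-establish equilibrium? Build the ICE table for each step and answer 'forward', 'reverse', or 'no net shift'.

Q₀ = 232.9 vs Keq = 1.4710e+05 ⇒ Q<K, forward
Step 1:
                   J          A          G          D
  init       0.06967    0.01883     0.7234     0.1444
  Δ        -0.008885   -0.01777   -0.01777    0.02665
  eq         0.06079    0.00106     0.7056     0.1711
  solve Keq expr → x = 0.008885; check Q = 1.4710e+05
Then add 0.03767 M of D.
Step 2:
                   J          A          G          D
  init       0.06079    0.00106     0.7056     0.2087
  Δ       1.8025e-04 3.6049e-04 3.6049e-04 -5.4074e-04
  eq         0.06097   0.001421      0.706     0.2082
  solve Keq expr → x = -1.8025e-04; check Q = 1.4710e+05

Direction: reverse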